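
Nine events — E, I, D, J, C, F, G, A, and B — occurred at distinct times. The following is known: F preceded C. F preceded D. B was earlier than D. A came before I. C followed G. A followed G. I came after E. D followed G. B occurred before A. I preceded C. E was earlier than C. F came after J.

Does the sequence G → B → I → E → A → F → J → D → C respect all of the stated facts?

The constraints require A before I, but in the proposed sequence I appears ahead of A. That one violation is enough.

no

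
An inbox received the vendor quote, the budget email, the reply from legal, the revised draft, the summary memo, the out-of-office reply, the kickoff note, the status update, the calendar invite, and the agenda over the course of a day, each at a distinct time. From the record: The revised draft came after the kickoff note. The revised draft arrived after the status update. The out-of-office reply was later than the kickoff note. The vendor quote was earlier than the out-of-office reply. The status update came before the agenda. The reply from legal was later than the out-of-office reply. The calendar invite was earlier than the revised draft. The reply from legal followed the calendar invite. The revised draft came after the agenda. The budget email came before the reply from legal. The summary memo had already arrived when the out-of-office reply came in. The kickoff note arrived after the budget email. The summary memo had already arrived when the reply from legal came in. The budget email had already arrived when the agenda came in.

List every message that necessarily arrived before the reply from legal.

the budget email, the calendar invite, the kickoff note, the out-of-office reply, the summary memo, the vendor quote

Directly stated before the reply from legal: the budget email, the calendar invite, the out-of-office reply, and the summary memo.
The kickoff note reaches the reply from legal via the kickoff note → the out-of-office reply → the reply from legal.
The vendor quote reaches the reply from legal via the vendor quote → the out-of-office reply → the reply from legal.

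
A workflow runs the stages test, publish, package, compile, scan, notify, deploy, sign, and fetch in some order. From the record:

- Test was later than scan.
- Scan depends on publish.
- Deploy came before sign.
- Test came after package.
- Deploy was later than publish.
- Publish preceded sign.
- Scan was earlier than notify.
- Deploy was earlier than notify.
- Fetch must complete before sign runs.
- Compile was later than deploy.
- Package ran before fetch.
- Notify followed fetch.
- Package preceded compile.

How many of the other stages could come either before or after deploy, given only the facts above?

Forced before deploy: publish; forced after deploy: compile, notify, and sign.
That leaves fetch, package, scan, and test with no forced order relative to deploy — 4.

4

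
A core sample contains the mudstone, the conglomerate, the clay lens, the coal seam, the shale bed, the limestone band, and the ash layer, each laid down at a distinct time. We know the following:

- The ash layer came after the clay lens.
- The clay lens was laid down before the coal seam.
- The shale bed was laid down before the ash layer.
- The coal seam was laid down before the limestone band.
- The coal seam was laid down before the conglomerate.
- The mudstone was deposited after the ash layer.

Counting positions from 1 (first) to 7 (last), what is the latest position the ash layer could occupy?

The ash layer must come before the mudstone — 1 layer forced after it.
Everything else can be placed before the ash layer in some valid order, so the ash layer can sit as late as position 7 − 1 = 6.

6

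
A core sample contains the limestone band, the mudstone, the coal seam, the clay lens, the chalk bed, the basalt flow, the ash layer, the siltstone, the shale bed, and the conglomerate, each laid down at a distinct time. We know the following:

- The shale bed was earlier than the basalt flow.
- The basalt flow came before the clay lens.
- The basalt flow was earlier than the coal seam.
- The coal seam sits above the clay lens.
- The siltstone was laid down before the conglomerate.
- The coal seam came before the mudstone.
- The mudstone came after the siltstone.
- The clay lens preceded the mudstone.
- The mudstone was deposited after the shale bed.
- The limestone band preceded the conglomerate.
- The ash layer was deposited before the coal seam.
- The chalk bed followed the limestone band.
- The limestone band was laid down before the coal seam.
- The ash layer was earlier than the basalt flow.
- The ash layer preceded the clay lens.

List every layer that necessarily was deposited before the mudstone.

the ash layer, the basalt flow, the clay lens, the coal seam, the limestone band, the shale bed, the siltstone

Directly stated before the mudstone: the clay lens, the coal seam, the shale bed, and the siltstone.
The ash layer reaches the mudstone via the ash layer → the clay lens → the mudstone.
The basalt flow reaches the mudstone via the basalt flow → the coal seam → the mudstone.
The limestone band reaches the mudstone via the limestone band → the coal seam → the mudstone.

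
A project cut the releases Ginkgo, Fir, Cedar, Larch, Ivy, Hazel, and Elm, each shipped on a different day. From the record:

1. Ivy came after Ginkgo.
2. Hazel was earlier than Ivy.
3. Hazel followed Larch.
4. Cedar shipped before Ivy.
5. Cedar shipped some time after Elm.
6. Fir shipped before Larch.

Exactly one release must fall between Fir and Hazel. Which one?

Larch

Tracing the constraints gives Fir → Larch → Hazel, so Larch sits after Fir and before Hazel.
No other release is forced both after Fir and before Hazel.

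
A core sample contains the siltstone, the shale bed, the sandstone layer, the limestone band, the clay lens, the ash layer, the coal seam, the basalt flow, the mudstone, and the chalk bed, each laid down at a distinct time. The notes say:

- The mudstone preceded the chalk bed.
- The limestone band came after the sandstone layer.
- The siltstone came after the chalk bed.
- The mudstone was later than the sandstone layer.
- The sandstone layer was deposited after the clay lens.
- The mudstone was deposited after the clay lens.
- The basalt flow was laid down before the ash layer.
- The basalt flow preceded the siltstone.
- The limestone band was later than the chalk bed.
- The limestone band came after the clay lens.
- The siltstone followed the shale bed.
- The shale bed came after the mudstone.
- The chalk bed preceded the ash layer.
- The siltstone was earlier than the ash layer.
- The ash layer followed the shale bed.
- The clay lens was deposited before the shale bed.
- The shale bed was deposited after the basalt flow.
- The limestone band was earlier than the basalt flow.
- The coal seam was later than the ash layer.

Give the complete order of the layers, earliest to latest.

the clay lens, the sandstone layer, the mudstone, the chalk bed, the limestone band, the basalt flow, the shale bed, the siltstone, the ash layer, the coal seam

The constraints fix every adjacent pair, so only one ordering works:
the clay lens → the sandstone layer → the mudstone → the chalk bed → the limestone band → the basalt flow → the shale bed → the siltstone → the ash layer → the coal seam.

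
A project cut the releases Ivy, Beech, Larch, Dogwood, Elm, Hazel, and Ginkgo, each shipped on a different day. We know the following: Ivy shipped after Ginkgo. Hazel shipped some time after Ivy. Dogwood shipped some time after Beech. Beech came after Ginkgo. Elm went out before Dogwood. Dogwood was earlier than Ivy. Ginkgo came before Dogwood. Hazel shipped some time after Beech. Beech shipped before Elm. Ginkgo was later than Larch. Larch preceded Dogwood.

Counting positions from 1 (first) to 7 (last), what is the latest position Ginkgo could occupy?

2

Ginkgo must come before Beech, Dogwood, Elm, Hazel, and Ivy — 5 releases forced after it.
Everything else can be placed before Ginkgo in some valid order, so Ginkgo can sit as late as position 7 − 5 = 2.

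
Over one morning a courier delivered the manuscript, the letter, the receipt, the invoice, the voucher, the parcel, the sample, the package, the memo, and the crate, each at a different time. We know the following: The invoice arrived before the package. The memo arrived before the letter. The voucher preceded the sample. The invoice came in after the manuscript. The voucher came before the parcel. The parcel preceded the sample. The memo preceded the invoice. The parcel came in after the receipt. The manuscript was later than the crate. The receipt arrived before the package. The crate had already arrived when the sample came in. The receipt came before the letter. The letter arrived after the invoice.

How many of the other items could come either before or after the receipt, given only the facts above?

5

Forced after the receipt: the letter, the package, the parcel, and the sample.
That leaves the crate, the invoice, the manuscript, the memo, and the voucher with no forced order relative to the receipt — 5.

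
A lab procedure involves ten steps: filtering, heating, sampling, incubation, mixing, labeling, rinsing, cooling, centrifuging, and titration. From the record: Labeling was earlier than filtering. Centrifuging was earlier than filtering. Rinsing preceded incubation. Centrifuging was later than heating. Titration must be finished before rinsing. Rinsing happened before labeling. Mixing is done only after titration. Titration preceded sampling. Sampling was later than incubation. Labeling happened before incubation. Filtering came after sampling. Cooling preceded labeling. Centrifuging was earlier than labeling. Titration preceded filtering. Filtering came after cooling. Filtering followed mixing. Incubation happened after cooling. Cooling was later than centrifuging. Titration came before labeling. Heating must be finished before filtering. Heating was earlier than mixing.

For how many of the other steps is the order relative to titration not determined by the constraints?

3

Forced after titration: filtering, incubation, labeling, mixing, rinsing, and sampling.
That leaves centrifuging, cooling, and heating with no forced order relative to titration — 3.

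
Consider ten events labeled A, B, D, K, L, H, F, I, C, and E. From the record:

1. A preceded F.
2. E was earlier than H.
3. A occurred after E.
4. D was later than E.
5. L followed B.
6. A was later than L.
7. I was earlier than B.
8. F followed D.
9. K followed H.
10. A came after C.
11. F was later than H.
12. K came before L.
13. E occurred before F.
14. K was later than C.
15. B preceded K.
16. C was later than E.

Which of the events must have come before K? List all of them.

Directly stated before K: B, C, and H.
E reaches K via E → C → K.
I reaches K via I → B → K.
No chain forces A (or any of the others) ahead of K.

B, C, E, H, I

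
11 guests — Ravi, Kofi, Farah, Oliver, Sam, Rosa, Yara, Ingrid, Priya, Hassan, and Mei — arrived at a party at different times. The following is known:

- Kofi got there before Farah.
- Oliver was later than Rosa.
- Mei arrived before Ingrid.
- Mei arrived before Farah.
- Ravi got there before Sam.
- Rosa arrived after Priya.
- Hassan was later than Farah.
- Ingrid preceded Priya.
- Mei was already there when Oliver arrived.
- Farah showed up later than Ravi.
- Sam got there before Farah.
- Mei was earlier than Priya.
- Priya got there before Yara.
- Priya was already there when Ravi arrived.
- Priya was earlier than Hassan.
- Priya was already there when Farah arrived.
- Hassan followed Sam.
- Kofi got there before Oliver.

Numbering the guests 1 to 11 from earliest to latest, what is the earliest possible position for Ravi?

4

Ingrid, Mei, and Priya must all come before Ravi — 3 forced predecessors.
Nothing else is forced ahead of Ravi, so their earliest slot is position 3 + 1 = 4.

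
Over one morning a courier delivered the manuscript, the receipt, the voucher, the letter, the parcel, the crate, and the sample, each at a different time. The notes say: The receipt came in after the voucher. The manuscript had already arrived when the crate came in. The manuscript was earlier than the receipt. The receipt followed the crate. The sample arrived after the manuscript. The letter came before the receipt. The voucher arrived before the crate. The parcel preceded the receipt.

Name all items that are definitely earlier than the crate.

Directly stated before the crate: the manuscript and the voucher.
No chain forces the parcel (or any of the others) ahead of the crate.

the manuscript, the voucher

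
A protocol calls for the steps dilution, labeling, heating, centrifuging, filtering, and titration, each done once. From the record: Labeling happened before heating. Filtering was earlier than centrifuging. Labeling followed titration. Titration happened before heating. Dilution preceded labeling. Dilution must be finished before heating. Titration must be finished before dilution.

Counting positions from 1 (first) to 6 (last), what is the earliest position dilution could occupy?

Titration must come before dilution — 1 forced predecessor.
Nothing else is forced ahead of dilution, so its earliest slot is position 1 + 1 = 2.

2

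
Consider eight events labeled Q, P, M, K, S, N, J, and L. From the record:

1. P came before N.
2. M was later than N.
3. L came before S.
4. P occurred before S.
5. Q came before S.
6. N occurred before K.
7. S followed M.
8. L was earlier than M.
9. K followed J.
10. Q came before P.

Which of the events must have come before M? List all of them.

Directly stated before M: L and N.
P reaches M via P → N → M.
Q reaches M via Q → P → N → M.

L, N, P, Q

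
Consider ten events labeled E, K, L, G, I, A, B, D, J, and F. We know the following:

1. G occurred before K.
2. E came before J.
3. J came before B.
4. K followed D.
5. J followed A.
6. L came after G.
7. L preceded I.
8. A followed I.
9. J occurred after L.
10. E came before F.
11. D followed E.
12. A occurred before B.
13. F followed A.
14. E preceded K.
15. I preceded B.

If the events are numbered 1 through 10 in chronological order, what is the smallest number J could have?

6

A, E, G, I, and L must all come before J — 5 forced predecessors.
Nothing else is forced ahead of J, so its earliest slot is position 5 + 1 = 6.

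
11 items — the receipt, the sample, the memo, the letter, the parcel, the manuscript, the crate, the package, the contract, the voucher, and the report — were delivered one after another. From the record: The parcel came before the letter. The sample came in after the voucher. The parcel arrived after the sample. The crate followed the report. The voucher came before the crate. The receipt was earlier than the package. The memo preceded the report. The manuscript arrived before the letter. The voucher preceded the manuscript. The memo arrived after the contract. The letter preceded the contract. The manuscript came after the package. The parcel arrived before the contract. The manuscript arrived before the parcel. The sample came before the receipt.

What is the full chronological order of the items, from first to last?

the voucher, the sample, the receipt, the package, the manuscript, the parcel, the letter, the contract, the memo, the report, the crate

The constraints fix every adjacent pair, so only one ordering works:
the voucher → the sample → the receipt → the package → the manuscript → the parcel → the letter → the contract → the memo → the report → the crate.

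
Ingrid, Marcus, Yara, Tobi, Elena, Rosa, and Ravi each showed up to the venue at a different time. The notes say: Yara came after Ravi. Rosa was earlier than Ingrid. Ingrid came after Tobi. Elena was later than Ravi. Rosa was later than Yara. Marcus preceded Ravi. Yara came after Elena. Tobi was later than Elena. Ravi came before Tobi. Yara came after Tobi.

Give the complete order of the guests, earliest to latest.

The constraints fix every adjacent pair, so only one ordering works:
Marcus → Ravi → Elena → Tobi → Yara → Rosa → Ingrid.

Marcus, Ravi, Elena, Tobi, Yara, Rosa, Ingrid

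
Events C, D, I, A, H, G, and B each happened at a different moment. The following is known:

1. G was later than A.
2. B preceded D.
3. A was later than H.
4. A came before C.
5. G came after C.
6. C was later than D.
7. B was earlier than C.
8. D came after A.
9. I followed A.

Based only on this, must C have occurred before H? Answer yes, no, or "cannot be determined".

Tracing the constraints gives H → A → C, so H must come before C.
That means C cannot be before H.

no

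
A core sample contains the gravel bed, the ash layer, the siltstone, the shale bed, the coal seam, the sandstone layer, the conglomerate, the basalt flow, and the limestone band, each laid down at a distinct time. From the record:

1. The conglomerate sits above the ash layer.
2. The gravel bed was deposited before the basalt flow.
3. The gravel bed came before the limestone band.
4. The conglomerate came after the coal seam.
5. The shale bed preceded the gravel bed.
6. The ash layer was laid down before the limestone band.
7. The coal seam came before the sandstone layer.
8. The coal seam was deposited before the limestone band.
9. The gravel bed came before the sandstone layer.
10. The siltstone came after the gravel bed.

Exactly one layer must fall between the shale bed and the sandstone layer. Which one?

Tracing the constraints gives the shale bed → the gravel bed → the sandstone layer, so the gravel bed sits after the shale bed and before the sandstone layer.
No other layer is forced both after the shale bed and before the sandstone layer.

the gravel bed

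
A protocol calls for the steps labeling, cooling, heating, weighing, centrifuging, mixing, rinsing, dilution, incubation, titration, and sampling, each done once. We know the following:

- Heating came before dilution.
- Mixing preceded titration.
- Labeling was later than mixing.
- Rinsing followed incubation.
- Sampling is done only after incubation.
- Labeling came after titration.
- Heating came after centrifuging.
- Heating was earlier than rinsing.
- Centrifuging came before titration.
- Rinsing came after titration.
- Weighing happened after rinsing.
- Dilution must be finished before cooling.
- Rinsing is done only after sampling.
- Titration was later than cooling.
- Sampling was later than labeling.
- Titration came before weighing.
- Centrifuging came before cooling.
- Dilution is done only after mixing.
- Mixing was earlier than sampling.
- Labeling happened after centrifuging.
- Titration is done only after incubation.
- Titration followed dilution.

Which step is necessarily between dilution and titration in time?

Tracing the constraints gives dilution → cooling → titration, so cooling sits after dilution and before titration.
No other step is forced both after dilution and before titration.

cooling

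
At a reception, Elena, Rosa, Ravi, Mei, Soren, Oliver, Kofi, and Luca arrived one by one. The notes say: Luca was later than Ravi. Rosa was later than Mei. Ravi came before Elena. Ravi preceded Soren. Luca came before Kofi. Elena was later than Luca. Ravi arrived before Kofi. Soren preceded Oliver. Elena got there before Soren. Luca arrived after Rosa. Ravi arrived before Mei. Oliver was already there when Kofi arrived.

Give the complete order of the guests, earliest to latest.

The constraints fix every adjacent pair, so only one ordering works:
Ravi → Mei → Rosa → Luca → Elena → Soren → Oliver → Kofi.

Ravi, Mei, Rosa, Luca, Elena, Soren, Oliver, Kofi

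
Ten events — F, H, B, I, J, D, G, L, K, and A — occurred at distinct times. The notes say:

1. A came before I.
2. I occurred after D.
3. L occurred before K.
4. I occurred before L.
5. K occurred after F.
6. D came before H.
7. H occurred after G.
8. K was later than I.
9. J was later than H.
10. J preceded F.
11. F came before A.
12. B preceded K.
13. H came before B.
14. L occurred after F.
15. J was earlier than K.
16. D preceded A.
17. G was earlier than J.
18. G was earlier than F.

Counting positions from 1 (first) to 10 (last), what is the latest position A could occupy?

7

A must come before I, K, and L — 3 events forced after it.
Everything else can be placed before A in some valid order, so A can sit as late as position 10 − 3 = 7.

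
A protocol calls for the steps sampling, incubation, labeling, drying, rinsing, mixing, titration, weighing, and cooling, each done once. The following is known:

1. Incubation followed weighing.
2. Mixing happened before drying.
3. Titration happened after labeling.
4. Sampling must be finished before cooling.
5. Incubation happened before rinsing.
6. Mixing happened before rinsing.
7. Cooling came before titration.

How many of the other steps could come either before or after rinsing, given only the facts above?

Forced before rinsing: incubation, mixing, and weighing.
That leaves cooling, drying, labeling, sampling, and titration with no forced order relative to rinsing — 5.

5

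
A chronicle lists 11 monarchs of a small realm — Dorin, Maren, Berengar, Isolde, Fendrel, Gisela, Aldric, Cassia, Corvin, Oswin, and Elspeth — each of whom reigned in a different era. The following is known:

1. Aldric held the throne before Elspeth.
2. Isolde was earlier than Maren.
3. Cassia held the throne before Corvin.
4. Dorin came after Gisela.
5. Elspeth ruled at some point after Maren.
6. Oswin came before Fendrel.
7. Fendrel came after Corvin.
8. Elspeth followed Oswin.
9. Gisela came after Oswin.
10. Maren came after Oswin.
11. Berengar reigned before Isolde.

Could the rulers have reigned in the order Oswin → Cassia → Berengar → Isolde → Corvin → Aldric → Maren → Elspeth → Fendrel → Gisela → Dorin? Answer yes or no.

Check each stated constraint against the proposed order — e.g. Oswin is ahead of Fendrel; Oswin is ahead of Gisela. Every pair is in the required order; nothing is violated.

yes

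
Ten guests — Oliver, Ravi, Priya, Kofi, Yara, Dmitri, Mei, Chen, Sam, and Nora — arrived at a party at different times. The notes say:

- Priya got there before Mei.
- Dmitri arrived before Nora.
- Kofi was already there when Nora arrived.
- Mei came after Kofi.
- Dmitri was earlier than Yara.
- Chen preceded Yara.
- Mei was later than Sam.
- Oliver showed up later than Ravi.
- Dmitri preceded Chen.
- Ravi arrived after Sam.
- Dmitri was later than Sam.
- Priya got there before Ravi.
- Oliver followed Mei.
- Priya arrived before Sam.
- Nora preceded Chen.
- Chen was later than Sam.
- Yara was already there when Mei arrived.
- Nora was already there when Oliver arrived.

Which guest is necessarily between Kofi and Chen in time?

Nora

Tracing the constraints gives Kofi → Nora → Chen, so Nora sits after Kofi and before Chen.
No other guest is forced both after Kofi and before Chen.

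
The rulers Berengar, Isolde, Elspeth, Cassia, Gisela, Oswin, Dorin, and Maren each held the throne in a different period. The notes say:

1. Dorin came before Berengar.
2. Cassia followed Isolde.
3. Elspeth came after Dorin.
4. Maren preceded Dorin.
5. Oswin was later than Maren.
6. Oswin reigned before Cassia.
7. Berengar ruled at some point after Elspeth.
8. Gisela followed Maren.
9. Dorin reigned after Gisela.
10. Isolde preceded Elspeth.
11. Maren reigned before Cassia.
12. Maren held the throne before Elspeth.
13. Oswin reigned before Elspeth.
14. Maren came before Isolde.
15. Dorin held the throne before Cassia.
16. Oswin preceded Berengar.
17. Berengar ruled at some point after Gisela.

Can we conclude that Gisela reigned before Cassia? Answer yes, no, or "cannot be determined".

yes

Chain the constraints: Gisela → Dorin → Cassia. Each link is directly stated, so Gisela comes before Cassia.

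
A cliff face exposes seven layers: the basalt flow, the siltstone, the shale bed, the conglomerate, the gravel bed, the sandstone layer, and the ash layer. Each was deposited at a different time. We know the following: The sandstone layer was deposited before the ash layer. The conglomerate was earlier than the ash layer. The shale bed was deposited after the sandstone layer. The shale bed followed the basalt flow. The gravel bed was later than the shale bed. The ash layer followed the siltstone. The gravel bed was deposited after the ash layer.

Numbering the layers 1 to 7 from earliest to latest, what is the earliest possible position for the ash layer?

The conglomerate, the sandstone layer, and the siltstone must all come before the ash layer — 3 forced predecessors.
Nothing else is forced ahead of the ash layer, so its earliest slot is position 3 + 1 = 4.

4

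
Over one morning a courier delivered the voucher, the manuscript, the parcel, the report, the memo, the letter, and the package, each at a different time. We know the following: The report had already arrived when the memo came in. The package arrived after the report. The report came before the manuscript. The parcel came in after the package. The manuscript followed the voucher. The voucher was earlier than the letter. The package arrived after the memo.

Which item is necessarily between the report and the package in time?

the memo

Tracing the constraints gives the report → the memo → the package, so the memo sits after the report and before the package.
No other item is forced both after the report and before the package.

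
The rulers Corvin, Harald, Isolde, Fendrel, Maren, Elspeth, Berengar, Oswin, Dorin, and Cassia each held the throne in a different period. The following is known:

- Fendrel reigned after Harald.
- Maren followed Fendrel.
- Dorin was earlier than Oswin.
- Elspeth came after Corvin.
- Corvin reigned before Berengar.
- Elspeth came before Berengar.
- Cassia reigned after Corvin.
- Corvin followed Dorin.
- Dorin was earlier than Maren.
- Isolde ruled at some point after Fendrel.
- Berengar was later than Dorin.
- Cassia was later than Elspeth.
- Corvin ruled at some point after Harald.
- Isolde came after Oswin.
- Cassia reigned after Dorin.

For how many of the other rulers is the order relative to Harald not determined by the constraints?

2

Forced after Harald: Berengar, Cassia, Corvin, Elspeth, Fendrel, Isolde, and Maren.
That leaves Dorin and Oswin with no forced order relative to Harald — 2.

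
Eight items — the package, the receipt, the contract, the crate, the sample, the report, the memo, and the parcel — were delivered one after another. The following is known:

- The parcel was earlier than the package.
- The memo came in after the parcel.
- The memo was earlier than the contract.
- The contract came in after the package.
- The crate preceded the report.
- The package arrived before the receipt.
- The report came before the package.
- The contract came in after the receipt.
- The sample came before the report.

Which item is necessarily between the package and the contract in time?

Tracing the constraints gives the package → the receipt → the contract, so the receipt sits after the package and before the contract.
No other item is forced both after the package and before the contract.

the receipt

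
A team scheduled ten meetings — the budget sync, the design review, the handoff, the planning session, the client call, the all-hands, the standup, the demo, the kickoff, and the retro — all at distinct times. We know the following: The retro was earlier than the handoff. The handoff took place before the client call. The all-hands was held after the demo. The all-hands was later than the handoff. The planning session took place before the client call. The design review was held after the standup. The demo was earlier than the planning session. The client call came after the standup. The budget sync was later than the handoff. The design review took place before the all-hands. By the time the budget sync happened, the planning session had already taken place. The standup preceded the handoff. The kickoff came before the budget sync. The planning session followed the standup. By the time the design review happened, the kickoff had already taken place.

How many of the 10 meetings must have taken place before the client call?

Directly stated before the client call: the handoff, the planning session, and the standup.
The demo reaches the client call via the demo → the planning session → the client call.
The retro reaches the client call via the retro → the handoff → the client call.
No chain forces the budget sync (or any of the others) ahead of the client call.
That's the demo, the handoff, the planning session, the retro, and the standup — 5 in all.

5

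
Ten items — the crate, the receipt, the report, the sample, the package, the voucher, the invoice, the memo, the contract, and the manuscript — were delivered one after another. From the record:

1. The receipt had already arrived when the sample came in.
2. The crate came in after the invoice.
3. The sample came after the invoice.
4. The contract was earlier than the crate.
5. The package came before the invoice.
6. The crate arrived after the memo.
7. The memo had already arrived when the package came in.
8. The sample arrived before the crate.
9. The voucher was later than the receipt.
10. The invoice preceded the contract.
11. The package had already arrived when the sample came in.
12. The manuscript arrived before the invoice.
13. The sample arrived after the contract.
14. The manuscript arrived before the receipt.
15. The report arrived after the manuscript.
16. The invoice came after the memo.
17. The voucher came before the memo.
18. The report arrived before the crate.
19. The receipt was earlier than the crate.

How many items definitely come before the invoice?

Directly stated before the invoice: the manuscript, the memo, and the package.
The receipt reaches the invoice via the receipt → the voucher → the memo → the invoice.
The voucher reaches the invoice via the voucher → the memo → the invoice.
No chain forces the sample (or any of the others) ahead of the invoice.
That's the manuscript, the memo, the package, the receipt, and the voucher — 5 in all.

5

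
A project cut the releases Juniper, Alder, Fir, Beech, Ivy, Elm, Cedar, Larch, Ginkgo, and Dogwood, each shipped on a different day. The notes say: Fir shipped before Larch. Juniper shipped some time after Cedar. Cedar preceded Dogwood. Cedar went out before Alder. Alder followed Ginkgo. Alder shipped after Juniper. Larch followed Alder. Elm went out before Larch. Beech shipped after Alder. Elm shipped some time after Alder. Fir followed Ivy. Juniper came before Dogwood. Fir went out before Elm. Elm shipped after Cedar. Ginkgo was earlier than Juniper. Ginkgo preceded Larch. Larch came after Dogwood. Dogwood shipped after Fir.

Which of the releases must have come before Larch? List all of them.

Alder, Cedar, Dogwood, Elm, Fir, Ginkgo, Ivy, Juniper

Directly stated before Larch: Alder, Dogwood, Elm, Fir, and Ginkgo.
Cedar reaches Larch via Cedar → Elm → Larch.
Ivy reaches Larch via Ivy → Fir → Larch.
Juniper reaches Larch via Juniper → Alder → Larch.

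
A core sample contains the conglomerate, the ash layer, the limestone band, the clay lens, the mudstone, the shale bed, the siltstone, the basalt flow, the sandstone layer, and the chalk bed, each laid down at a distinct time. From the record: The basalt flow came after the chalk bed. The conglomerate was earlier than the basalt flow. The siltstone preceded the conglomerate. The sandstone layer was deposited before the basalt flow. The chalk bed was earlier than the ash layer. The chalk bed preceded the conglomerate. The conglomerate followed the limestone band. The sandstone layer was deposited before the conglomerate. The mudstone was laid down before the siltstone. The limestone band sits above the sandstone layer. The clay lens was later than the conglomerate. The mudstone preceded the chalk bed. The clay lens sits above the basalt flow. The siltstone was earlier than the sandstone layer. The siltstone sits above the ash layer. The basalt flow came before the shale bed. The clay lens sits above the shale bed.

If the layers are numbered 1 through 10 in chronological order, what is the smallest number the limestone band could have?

The ash layer, the chalk bed, the mudstone, the sandstone layer, and the siltstone must all come before the limestone band — 5 forced predecessors.
Nothing else is forced ahead of the limestone band, so its earliest slot is position 5 + 1 = 6.

6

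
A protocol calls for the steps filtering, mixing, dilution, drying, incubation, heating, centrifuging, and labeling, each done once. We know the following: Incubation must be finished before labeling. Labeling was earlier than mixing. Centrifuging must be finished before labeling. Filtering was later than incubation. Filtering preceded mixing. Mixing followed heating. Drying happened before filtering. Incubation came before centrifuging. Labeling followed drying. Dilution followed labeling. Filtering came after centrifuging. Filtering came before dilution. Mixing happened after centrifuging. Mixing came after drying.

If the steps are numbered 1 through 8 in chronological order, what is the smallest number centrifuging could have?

2

Incubation must come before centrifuging — 1 forced predecessor.
Nothing else is forced ahead of centrifuging, so its earliest slot is position 1 + 1 = 2.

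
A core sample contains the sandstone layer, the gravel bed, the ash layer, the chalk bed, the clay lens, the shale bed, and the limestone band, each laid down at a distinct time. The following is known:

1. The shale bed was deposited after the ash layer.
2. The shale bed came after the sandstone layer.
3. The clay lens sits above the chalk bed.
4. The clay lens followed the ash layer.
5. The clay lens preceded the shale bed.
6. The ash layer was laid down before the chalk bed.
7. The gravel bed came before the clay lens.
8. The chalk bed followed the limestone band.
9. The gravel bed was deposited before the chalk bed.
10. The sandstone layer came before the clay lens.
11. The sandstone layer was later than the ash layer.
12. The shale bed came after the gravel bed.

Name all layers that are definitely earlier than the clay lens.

the ash layer, the chalk bed, the gravel bed, the limestone band, the sandstone layer

Directly stated before the clay lens: the ash layer, the chalk bed, the gravel bed, and the sandstone layer.
The limestone band reaches the clay lens via the limestone band → the chalk bed → the clay lens.
No chain forces the shale bed ahead of the clay lens.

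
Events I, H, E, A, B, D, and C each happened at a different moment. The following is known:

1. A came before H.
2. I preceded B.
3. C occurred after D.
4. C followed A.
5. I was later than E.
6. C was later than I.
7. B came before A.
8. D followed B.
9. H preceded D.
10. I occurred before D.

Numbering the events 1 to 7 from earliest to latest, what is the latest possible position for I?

2

I must come before A, B, C, D, and H — 5 events forced after it.
Everything else can be placed before I in some valid order, so I can sit as late as position 7 − 5 = 2.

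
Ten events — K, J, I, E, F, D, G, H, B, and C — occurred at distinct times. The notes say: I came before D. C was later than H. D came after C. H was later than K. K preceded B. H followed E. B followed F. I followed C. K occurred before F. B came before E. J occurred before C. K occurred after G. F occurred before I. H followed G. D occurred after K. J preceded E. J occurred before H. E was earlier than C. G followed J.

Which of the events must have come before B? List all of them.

Directly stated before B: F and K.
G reaches B via G → K → B.
J reaches B via J → G → K → B.

F, G, J, K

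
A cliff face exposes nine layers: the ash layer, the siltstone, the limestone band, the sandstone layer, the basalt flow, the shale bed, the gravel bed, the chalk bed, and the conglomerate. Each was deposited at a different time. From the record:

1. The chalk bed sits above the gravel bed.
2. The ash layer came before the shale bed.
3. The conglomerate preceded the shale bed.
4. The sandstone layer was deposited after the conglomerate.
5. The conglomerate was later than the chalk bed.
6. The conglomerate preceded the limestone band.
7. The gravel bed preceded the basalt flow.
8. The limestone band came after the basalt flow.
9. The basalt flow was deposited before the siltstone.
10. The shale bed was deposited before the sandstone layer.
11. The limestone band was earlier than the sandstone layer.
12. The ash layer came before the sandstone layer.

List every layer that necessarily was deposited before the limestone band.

the basalt flow, the chalk bed, the conglomerate, the gravel bed

Directly stated before the limestone band: the basalt flow and the conglomerate.
The chalk bed reaches the limestone band via the chalk bed → the conglomerate → the limestone band.
The gravel bed reaches the limestone band via the gravel bed → the basalt flow → the limestone band.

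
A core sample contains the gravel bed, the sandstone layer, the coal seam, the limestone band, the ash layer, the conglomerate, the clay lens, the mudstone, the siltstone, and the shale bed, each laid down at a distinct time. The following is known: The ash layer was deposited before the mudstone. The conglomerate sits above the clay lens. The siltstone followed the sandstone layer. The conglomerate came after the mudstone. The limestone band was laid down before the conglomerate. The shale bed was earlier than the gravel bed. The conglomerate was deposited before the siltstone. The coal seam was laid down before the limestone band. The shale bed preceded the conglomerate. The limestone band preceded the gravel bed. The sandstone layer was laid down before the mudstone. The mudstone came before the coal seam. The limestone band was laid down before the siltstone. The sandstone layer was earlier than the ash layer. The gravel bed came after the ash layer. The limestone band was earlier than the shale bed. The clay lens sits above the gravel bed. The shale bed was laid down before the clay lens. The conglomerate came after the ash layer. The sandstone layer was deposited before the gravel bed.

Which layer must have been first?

the sandstone layer

The sandstone layer has a chain of constraints placing it before every other layer, so the sandstone layer must be first.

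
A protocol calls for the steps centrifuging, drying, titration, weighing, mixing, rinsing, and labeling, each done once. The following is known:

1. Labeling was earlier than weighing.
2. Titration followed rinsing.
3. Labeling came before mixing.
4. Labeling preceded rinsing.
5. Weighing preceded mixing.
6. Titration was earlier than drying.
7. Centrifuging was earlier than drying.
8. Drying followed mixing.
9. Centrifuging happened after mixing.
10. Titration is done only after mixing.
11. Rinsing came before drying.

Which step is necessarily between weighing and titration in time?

Tracing the constraints gives weighing → mixing → titration, so mixing sits after weighing and before titration.
No other step is forced both after weighing and before titration.

mixing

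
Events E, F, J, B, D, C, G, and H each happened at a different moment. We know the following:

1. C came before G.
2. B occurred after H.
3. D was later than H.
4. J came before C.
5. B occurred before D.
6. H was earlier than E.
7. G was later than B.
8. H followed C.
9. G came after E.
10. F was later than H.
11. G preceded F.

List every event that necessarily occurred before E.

Directly stated before E: H.
C reaches E via C → H → E.
J reaches E via J → C → H → E.
No chain forces G (or any of the others) ahead of E.

C, H, J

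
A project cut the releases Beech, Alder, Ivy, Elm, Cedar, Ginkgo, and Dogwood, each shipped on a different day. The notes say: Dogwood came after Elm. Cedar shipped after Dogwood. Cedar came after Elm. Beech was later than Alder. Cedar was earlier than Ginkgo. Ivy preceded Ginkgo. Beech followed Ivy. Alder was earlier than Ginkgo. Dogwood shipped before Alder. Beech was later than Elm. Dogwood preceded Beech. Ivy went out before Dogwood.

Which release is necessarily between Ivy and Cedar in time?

Tracing the constraints gives Ivy → Dogwood → Cedar, so Dogwood sits after Ivy and before Cedar.
No other release is forced both after Ivy and before Cedar.

Dogwood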